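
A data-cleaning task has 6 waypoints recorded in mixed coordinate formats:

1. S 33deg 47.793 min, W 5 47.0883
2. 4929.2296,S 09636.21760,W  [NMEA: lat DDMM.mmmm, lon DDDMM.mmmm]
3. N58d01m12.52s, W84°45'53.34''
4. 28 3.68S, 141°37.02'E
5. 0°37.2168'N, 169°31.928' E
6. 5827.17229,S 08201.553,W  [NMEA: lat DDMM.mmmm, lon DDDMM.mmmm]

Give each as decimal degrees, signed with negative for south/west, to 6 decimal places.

Point 1:
  Latitude: 47.793′ = 0.796550°; total 33.7965500
  S ⇒ negate
  Lon: 5 + 47.0883/60 = 5.7848050
  W ⇒ negate
Point 2:
  Lat: split at 2 digits → 49° and 29.2296′; 49 + 29.2296/60 = 49.4871600
  S ⇒ negate
  Lon: degrees = first 3 digits = 96, minutes = 36.2176; 96 + 36.2176/60 = 96.6036267
  W ⇒ negate
Point 3:
  Lat: 58° + 1/60 + 12.52/3600 = 58 + 0.016667 + 0.003478 = 58.0201444
  N → positive
  Longitude: 84° + 45/60 + 53.34/3600 = 84 + 0.750000 + 0.014817 = 84.7648167
  W → negative
Point 4:
  Latitude: 3.68′ = 0.061333°; total 28.0613333
  hemisphere S, so the sign is −
  Longitude: 141 + 37.02/60 = 141.6170000
  E → positive
Point 5:
  Lat: 37.2168′ = 0.620280°; total 0.6202800
  N → positive
  Lon: 31.928′ = 0.532133°; total 169.5321333
  E ⇒ keep positive
Point 6:
  φ: degrees = first 2 digits = 58, minutes = 27.17229; 58 + 27.17229/60 = 58.4528715
  S ⇒ negate
  Longitude: split at 3 digits → 082° and 1.553′; 82 + 1.553/60 = 82.0258833
  hemisphere W, so the sign is −

1. -33.796550, -5.784805
2. -49.487160, -96.603627
3. 58.020144, -84.764817
4. -28.061333, 141.617000
5. 0.620280, 169.532133
6. -58.452872, -82.025883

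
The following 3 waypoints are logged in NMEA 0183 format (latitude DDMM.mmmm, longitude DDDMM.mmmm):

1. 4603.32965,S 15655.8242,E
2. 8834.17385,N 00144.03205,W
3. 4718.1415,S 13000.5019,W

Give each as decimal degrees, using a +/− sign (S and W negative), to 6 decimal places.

Point 1:
  Lat: degrees = first 2 digits = 46, minutes = 3.32965; 46 + 3.32965/60 = 46.0554942
  S → negative
  Lon: degrees = first 3 digits = 156, minutes = 55.8242; 156 + 55.8242/60 = 156.9304033
  E → positive
Point 2:
  Lat: split at 2 digits → 88° and 34.17385′; 88 + 34.17385/60 = 88.5695642
  N ⇒ keep positive
  Lon: split at 3 digits → 001° and 44.03205′; 1 + 44.03205/60 = 1.7338675
  hemisphere W, so the sign is −
Point 3:
  φ: split at 2 digits → 47° and 18.1415′; 47 + 18.1415/60 = 47.3023583
  S → negative
  λ: split at 3 digits → 130° and 0.5019′; 130 + 0.5019/60 = 130.0083650
  W ⇒ negate

1. -46.055494, 156.930403
2. 88.569564, -1.733868
3. -47.302358, -130.008365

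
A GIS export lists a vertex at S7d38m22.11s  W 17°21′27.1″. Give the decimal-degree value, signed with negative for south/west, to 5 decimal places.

-7.63948, -17.35753

Latitude: 7 + 38/60 + 22.11/3600 = 7.639475
S ⇒ negate
Longitude: 21′ + 27.1″ = 21.45167′; 17 + 21.45167/60 = 17.357528
W → negative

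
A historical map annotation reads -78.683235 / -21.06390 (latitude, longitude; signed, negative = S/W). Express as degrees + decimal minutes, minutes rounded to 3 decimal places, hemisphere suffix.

Latitude is negative → S; |value| = 78.683235
φ: minutes = (78.683235 − 78) × 60 = 40.99410
Longitude is negative → W; |value| = 21.063900
Lon: fractional part 0.063900 → 3.83400 minutes

78° 40.994′ S, 21° 3.834′ W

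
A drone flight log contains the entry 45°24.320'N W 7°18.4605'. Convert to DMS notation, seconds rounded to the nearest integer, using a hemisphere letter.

45°24′19″ N, 7°18′28″ W

φ: 24.32000′ → 24′ and 0.32000 × 60 = 19.20″
Longitude: fractional minutes 0.46050 × 60 = 27.63″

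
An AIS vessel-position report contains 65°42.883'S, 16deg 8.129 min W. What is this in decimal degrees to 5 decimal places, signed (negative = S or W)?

Lat: 65 + 42.883/60 = 65.714717
hemisphere S, so the sign is −
Longitude: 8.129′ = 0.135483°; total 16.135483
hemisphere W, so the sign is −

-65.71472, -16.13548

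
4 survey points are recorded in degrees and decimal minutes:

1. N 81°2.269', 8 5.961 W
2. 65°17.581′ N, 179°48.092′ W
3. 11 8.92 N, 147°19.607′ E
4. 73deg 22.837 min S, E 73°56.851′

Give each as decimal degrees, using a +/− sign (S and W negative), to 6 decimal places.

1. 81.037817, -8.099350
2. 65.293017, -179.801533
3. 11.148667, 147.326783
4. -73.380617, 73.947517

Point 1:
  Latitude: 81 + 2.269/60 = 81.0378167
  N ⇒ keep positive
  Longitude: 5.961′ = 0.099350°; total 8.0993500
  W ⇒ negate
Point 2:
  φ: 17.581′ = 0.293017°; total 65.2930167
  N ⇒ keep positive
  Lon: 48.092′ = 0.801533°; total 179.8015333
  W ⇒ negate
Point 3:
  Lat: 11 + 8.92/60 = 11.1486667
  N → positive
  λ: 19.607′ = 0.326783°; total 147.3267833
  E ⇒ keep positive
Point 4:
  φ: 73 + 22.837/60 = 73.3806167
  S → negative
  Longitude: 56.851′ = 0.947517°; total 73.9475167
  E ⇒ keep positive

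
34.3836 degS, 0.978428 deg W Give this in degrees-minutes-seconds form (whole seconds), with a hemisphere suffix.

34°23′1″ S, 0°58′42″ W

φ: 0.383600° → 23.01600′; 0.01600 × 60 = 0.96″
Longitude: 0.978428 × 60 = 58.70568′ → 58′, remainder × 60 = 42.34″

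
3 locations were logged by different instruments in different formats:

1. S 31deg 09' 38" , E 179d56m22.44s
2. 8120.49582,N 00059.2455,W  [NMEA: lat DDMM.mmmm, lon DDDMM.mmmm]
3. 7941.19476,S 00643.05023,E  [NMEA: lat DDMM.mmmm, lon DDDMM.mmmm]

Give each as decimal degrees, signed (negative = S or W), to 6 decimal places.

1. -31.160556, 179.939567
2. 81.341597, -0.987425
3. -79.686579, 6.717504

Point 1:
  Lat: 31° + 9/60 + 38/3600 = 31 + 0.150000 + 0.010556 = 31.1605556
  S → negative
  λ: 179° + 56/60 + 22.44/3600 = 179 + 0.933333 + 0.006233 = 179.9395667
  E → positive
Point 2:
  φ: split at 2 digits → 81° and 20.49582′; 81 + 20.49582/60 = 81.3415970
  N ⇒ keep positive
  Lon: degrees = first 3 digits = 0, minutes = 59.2455; 0 + 59.2455/60 = 0.9874250
  W → negative
Point 3:
  Latitude: split at 2 digits → 79° and 41.19476′; 79 + 41.19476/60 = 79.6865793
  S → negative
  Lon: split at 3 digits → 006° and 43.05023′; 6 + 43.05023/60 = 6.7175038
  E → positive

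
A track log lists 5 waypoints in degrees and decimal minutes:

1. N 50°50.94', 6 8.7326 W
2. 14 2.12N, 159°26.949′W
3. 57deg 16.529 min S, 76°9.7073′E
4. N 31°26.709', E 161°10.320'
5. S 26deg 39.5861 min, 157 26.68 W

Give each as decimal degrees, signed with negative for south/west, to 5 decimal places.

1. 50.84900, -6.14554
2. 14.03533, -159.44915
3. -57.27548, 76.16179
4. 31.44515, 161.17200
5. -26.65977, -157.44467

Point 1:
  Latitude: 50 + 50.94/60 = 50.849000
  N → positive
  Lon: 8.7326′ = 0.145543°; total 6.145543
  W → negative
Point 2:
  Latitude: 2.12′ = 0.035333°; total 14.035333
  N → positive
  Lon: 26.949′ = 0.449150°; total 159.449150
  W → negative
Point 3:
  φ: 57 + 16.529/60 = 57.275483
  S → negative
  λ: 9.7073′ = 0.161788°; total 76.161788
  E → positive
Point 4:
  Latitude: 31 + 26.709/60 = 31.445150
  N → positive
  λ: 10.32′ = 0.172000°; total 161.172000
  E ⇒ keep positive
Point 5:
  Lat: 26 + 39.5861/60 = 26.659768
  hemisphere S, so the sign is −
  Longitude: 26.68′ = 0.444667°; total 157.444667
  W → negative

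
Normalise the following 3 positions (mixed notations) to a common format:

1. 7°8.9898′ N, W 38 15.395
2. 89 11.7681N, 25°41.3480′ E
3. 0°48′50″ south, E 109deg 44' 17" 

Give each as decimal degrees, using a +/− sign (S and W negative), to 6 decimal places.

Point 1:
  φ: 8.9898′ = 0.149830°; total 7.1498300
  N → positive
  λ: 15.395′ = 0.256583°; total 38.2565833
  W ⇒ negate
Point 2:
  Latitude: 11.7681′ = 0.196135°; total 89.1961350
  N → positive
  Longitude: 41.348′ = 0.689133°; total 25.6891333
  E → positive
Point 3:
  Latitude: 48′ + 50″ = 48.83333′; 0 + 48.83333/60 = 0.8138889
  hemisphere S, so the sign is −
  Longitude: 44′ + 17″ = 44.28333′; 109 + 44.28333/60 = 109.7380556
  E → positive

1. 7.149830, -38.256583
2. 89.196135, 25.689133
3. -0.813889, 109.738056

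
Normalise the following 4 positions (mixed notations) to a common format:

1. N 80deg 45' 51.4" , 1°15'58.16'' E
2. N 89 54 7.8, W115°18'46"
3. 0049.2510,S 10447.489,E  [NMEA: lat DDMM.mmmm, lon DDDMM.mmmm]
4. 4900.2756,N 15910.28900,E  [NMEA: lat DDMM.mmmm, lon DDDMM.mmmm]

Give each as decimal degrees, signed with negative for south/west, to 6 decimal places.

Point 1:
  Lat: 80 + 45/60 + 51.4/3600 = 80.7642778
  N → positive
  Longitude: 1 + 15/60 + 58.16/3600 = 1.2661556
  E → positive
Point 2:
  φ: 89° + 54/60 + 7.8/3600 = 89 + 0.900000 + 0.002167 = 89.9021667
  N → positive
  Lon: 115 + 18/60 + 46/3600 = 115.3127778
  W ⇒ negate
Point 3:
  Lat: degrees = first 2 digits = 0, minutes = 49.251; 0 + 49.251/60 = 0.8208500
  S → negative
  λ: split at 3 digits → 104° and 47.489′; 104 + 47.489/60 = 104.7914833
  E → positive
Point 4:
  Latitude: degrees = first 2 digits = 49, minutes = 0.2756; 49 + 0.2756/60 = 49.0045933
  N → positive
  Lon: degrees = first 3 digits = 159, minutes = 10.289; 159 + 10.289/60 = 159.1714833
  E → positive

1. 80.764278, 1.266156
2. 89.902167, -115.312778
3. -0.820850, 104.791483
4. 49.004593, 159.171483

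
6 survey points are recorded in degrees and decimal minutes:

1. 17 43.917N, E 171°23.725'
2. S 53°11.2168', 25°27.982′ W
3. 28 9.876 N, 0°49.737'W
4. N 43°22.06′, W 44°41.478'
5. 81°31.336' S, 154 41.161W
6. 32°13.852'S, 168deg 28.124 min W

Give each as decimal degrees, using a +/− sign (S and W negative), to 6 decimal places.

Point 1:
  Latitude: 43.917′ = 0.731950°; total 17.7319500
  N ⇒ keep positive
  Longitude: 23.725′ = 0.395417°; total 171.3954167
  E ⇒ keep positive
Point 2:
  φ: 53 + 11.2168/60 = 53.1869467
  hemisphere S, so the sign is −
  λ: 27.982′ = 0.466367°; total 25.4663667
  W → negative
Point 3:
  Latitude: 9.876′ = 0.164600°; total 28.1646000
  N → positive
  Lon: 0 + 49.737/60 = 0.8289500
  hemisphere W, so the sign is −
Point 4:
  φ: 43 + 22.06/60 = 43.3676667
  N ⇒ keep positive
  Longitude: 41.478′ = 0.691300°; total 44.6913000
  W → negative
Point 5:
  φ: 81 + 31.336/60 = 81.5222667
  S ⇒ negate
  Lon: 154 + 41.161/60 = 154.6860167
  W → negative
Point 6:
  φ: 32 + 13.852/60 = 32.2308667
  S ⇒ negate
  Longitude: 168 + 28.124/60 = 168.4687333
  W → negative

1. 17.731950, 171.395417
2. -53.186947, -25.466367
3. 28.164600, -0.828950
4. 43.367667, -44.691300
5. -81.522267, -154.686017
6. -32.230867, -168.468733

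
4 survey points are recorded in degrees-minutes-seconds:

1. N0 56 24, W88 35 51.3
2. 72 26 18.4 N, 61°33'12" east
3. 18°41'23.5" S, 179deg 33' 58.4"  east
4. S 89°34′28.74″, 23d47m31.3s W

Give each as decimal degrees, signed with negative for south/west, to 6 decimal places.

1. 0.940000, -88.597583
2. 72.438444, 61.553333
3. -18.689861, 179.566222
4. -89.574650, -23.792028

Point 1:
  Lat: 0 + 56/60 + 24/3600 = 0.9400000
  N → positive
  Longitude: 88 + 35/60 + 51.3/3600 = 88.5975833
  hemisphere W, so the sign is −
Point 2:
  Lat: 26′ + 18.4″ = 26.30667′; 72 + 26.30667/60 = 72.4384444
  N → positive
  Longitude: 33′ + 12″ = 33.20000′; 61 + 33.20000/60 = 61.5533333
  E → positive
Point 3:
  φ: 18 + 41/60 + 23.5/3600 = 18.6898611
  S ⇒ negate
  Lon: 179° + 33/60 + 58.4/3600 = 179 + 0.550000 + 0.016222 = 179.5662222
  E ⇒ keep positive
Point 4:
  Latitude: 89 + 34/60 + 28.74/3600 = 89.5746500
  S → negative
  Lon: 47′ + 31.3″ = 47.52167′; 23 + 47.52167/60 = 23.7920278
  W ⇒ negate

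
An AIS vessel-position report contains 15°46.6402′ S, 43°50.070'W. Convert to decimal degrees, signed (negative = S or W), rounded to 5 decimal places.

Latitude: 15 + 46.6402/60 = 15.777337
hemisphere S, so the sign is −
λ: 50.07′ = 0.834500°; total 43.834500
hemisphere W, so the sign is −

-15.77734, -43.83450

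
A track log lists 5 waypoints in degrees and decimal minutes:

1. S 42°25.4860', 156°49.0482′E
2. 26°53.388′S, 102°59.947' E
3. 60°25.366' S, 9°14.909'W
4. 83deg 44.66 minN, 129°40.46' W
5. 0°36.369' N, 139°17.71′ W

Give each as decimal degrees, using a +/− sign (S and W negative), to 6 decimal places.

1. -42.424767, 156.817470
2. -26.889800, 102.999117
3. -60.422767, -9.248483
4. 83.744333, -129.674333
5. 0.606150, -139.295167

Point 1:
  φ: 42 + 25.486/60 = 42.4247667
  S ⇒ negate
  Longitude: 156 + 49.0482/60 = 156.8174700
  E ⇒ keep positive
Point 2:
  Latitude: 26 + 53.388/60 = 26.8898000
  S → negative
  Lon: 59.947′ = 0.999117°; total 102.9991167
  E → positive
Point 3:
  Lat: 25.366′ = 0.422767°; total 60.4227667
  S ⇒ negate
  Longitude: 14.909′ = 0.248483°; total 9.2484833
  W → negative
Point 4:
  Latitude: 44.66′ = 0.744333°; total 83.7443333
  N → positive
  Longitude: 40.46′ = 0.674333°; total 129.6743333
  hemisphere W, so the sign is −
Point 5:
  Lat: 36.369′ = 0.606150°; total 0.6061500
  N ⇒ keep positive
  Longitude: 139 + 17.71/60 = 139.2951667
  hemisphere W, so the sign is −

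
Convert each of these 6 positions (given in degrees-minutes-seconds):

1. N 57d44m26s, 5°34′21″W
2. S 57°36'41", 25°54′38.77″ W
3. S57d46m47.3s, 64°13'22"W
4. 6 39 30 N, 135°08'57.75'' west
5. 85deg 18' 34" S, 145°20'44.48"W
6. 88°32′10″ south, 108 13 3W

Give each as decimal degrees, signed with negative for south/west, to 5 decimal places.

1. 57.74056, -5.57250
2. -57.61139, -25.91077
3. -57.77981, -64.22278
4. 6.65833, -135.14938
5. -85.30944, -145.34569
6. -88.53611, -108.21750

Point 1:
  φ: 57 + 44/60 + 26/3600 = 57.740556
  N → positive
  λ: 34′ + 21″ = 34.35000′; 5 + 34.35000/60 = 5.572500
  W → negative
Point 2:
  φ: 36′ + 41″ = 36.68333′; 57 + 36.68333/60 = 57.611389
  S → negative
  λ: 54′ + 38.77″ = 54.64617′; 25 + 54.64617/60 = 25.910769
  W ⇒ negate
Point 3:
  Lat: 57 + 46/60 + 47.3/3600 = 57.779806
  S → negative
  Longitude: 13′ + 22″ = 13.36667′; 64 + 13.36667/60 = 64.222778
  hemisphere W, so the sign is −
Point 4:
  Lat: 6 + 39/60 + 30/3600 = 6.658333
  N ⇒ keep positive
  Lon: 135° + 8/60 + 57.75/3600 = 135 + 0.133333 + 0.016042 = 135.149375
  hemisphere W, so the sign is −
Point 5:
  Lat: 18′ + 34″ = 18.56667′; 85 + 18.56667/60 = 85.309444
  S ⇒ negate
  Longitude: 145° + 20/60 + 44.48/3600 = 145 + 0.333333 + 0.012356 = 145.345689
  hemisphere W, so the sign is −
Point 6:
  Lat: 88 + 32/60 + 10/3600 = 88.536111
  S → negative
  λ: 108° + 13/60 + 3/3600 = 108 + 0.216667 + 0.000833 = 108.217500
  W ⇒ negate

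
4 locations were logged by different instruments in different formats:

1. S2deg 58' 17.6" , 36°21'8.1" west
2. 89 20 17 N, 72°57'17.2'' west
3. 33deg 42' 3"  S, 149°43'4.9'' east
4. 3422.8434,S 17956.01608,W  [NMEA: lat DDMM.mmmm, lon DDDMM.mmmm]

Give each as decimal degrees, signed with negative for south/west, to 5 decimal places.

1. -2.97156, -36.35225
2. 89.33806, -72.95478
3. -33.70083, 149.71803
4. -34.38072, -179.93360

Point 1:
  φ: 2 + 58/60 + 17.6/3600 = 2.971556
  S ⇒ negate
  λ: 21′ + 8.1″ = 21.13500′; 36 + 21.13500/60 = 36.352250
  W ⇒ negate
Point 2:
  Lat: 20′ + 17″ = 20.28333′; 89 + 20.28333/60 = 89.338056
  N ⇒ keep positive
  Lon: 72° + 57/60 + 17.2/3600 = 72 + 0.950000 + 0.004778 = 72.954778
  W → negative
Point 3:
  Latitude: 33 + 42/60 + 3/3600 = 33.700833
  S → negative
  Lon: 149° + 43/60 + 4.9/3600 = 149 + 0.716667 + 0.001361 = 149.718028
  E ⇒ keep positive
Point 4:
  Lat: split at 2 digits → 34° and 22.8434′; 34 + 22.8434/60 = 34.380723
  S → negative
  Longitude: split at 3 digits → 179° and 56.01608′; 179 + 56.01608/60 = 179.933601
  W → negative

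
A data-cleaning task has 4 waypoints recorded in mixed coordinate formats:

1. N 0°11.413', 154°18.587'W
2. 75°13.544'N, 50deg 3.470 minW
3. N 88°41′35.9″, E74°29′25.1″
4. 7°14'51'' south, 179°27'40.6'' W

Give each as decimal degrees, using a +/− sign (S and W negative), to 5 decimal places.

1. 0.19022, -154.30978
2. 75.22573, -50.05783
3. 88.69331, 74.49031
4. -7.24750, -179.46128

Point 1:
  Lat: 11.413′ = 0.190217°; total 0.190217
  N → positive
  Lon: 154 + 18.587/60 = 154.309783
  W ⇒ negate
Point 2:
  Latitude: 13.544′ = 0.225733°; total 75.225733
  N → positive
  Lon: 50 + 3.47/60 = 50.057833
  W ⇒ negate
Point 3:
  Latitude: 88° + 41/60 + 35.9/3600 = 88 + 0.683333 + 0.009972 = 88.693306
  N → positive
  Lon: 74° + 29/60 + 25.1/3600 = 74 + 0.483333 + 0.006972 = 74.490306
  E ⇒ keep positive
Point 4:
  Latitude: 7° + 14/60 + 51/3600 = 7 + 0.233333 + 0.014167 = 7.247500
  S → negative
  Longitude: 27′ + 40.6″ = 27.67667′; 179 + 27.67667/60 = 179.461278
  W ⇒ negate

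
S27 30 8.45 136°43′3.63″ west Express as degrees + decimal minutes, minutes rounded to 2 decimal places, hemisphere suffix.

27° 30.14′ S, 136° 43.06′ W

Lat: seconds/60 = 0.14083; minutes = 30 + 0.14083 = 30.1408
Longitude: seconds/60 = 0.06050; minutes = 43 + 0.06050 = 43.0605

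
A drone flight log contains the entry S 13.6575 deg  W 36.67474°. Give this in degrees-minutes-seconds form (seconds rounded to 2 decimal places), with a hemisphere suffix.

Latitude: whole degrees 13; 39.45000′ → 39′ and 27.0000″
Lon: 0.674740° → 40.48440′; 0.48440 × 60 = 29.0640″

13°39′27.00″ S, 36°40′29.06″ W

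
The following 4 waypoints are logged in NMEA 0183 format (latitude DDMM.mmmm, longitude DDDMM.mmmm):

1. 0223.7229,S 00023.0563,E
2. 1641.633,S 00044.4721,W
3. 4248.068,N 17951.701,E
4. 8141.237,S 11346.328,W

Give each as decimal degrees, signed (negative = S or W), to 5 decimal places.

1. -2.39538, 0.38427
2. -16.69388, -0.74120
3. 42.80113, 179.86168
4. -81.68728, -113.77213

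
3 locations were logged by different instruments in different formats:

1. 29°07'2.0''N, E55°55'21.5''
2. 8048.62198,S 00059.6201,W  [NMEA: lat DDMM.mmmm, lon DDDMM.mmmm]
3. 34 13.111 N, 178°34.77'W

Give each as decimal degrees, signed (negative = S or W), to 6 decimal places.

Point 1:
  φ: 29° + 7/60 + 2/3600 = 29 + 0.116667 + 0.000556 = 29.1172222
  N ⇒ keep positive
  λ: 55° + 55/60 + 21.5/3600 = 55 + 0.916667 + 0.005972 = 55.9226389
  E ⇒ keep positive
Point 2:
  φ: degrees = first 2 digits = 80, minutes = 48.62198; 80 + 48.62198/60 = 80.8103663
  S ⇒ negate
  Lon: split at 3 digits → 000° and 59.6201′; 0 + 59.6201/60 = 0.9936683
  W → negative
Point 3:
  Lat: 13.111′ = 0.218517°; total 34.2185167
  N → positive
  Lon: 34.77′ = 0.579500°; total 178.5795000
  W ⇒ negate

1. 29.117222, 55.922639
2. -80.810366, -0.993668
3. 34.218517, -178.579500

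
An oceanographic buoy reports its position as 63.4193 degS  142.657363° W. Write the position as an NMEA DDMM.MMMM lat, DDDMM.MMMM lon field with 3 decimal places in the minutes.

Latitude: minutes = (63.419300 − 63) × 60 = 25.15800
Lon: fractional part 0.657363 → 39.44178 minutes

6325.158,S / 14239.442,W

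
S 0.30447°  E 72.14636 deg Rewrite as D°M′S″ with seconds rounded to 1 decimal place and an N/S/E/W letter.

0°18′16.1″ S, 72°08′46.9″ E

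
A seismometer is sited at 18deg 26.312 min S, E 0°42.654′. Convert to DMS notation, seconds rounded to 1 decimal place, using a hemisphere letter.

Latitude: 26.31200′ → 26′ and 0.31200 × 60 = 18.720″
Longitude: 42.65400′ → 42′ and 0.65400 × 60 = 39.240″

18°26′18.7″ S, 0°42′39.2″ E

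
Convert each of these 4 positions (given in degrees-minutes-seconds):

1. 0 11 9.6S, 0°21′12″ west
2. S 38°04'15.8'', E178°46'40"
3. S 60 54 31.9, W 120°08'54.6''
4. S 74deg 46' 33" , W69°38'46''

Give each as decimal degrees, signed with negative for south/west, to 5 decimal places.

1. -0.18600, -0.35333
2. -38.07106, 178.77778
3. -60.90886, -120.14850
4. -74.77583, -69.64611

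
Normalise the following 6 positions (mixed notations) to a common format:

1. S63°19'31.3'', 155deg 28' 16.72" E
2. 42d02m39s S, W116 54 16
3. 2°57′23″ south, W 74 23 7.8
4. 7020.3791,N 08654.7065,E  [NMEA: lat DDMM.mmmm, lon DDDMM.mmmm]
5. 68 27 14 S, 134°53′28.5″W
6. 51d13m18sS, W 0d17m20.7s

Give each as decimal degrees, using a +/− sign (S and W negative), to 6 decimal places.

1. -63.325361, 155.471311
2. -42.044167, -116.904444
3. -2.956389, -74.385500
4. 70.339652, 86.911775
5. -68.453889, -134.891250
6. -51.221667, -0.289083

Point 1:
  Lat: 19′ + 31.3″ = 19.52167′; 63 + 19.52167/60 = 63.3253611
  S ⇒ negate
  Longitude: 155 + 28/60 + 16.72/3600 = 155.4713111
  E ⇒ keep positive
Point 2:
  φ: 42 + 2/60 + 39/3600 = 42.0441667
  S → negative
  Longitude: 116 + 54/60 + 16/3600 = 116.9044444
  hemisphere W, so the sign is −
Point 3:
  φ: 57′ + 23″ = 57.38333′; 2 + 57.38333/60 = 2.9563889
  hemisphere S, so the sign is −
  Longitude: 23′ + 7.8″ = 23.13000′; 74 + 23.13000/60 = 74.3855000
  hemisphere W, so the sign is −
Point 4:
  Latitude: degrees = first 2 digits = 70, minutes = 20.3791; 70 + 20.3791/60 = 70.3396517
  N → positive
  λ: split at 3 digits → 086° and 54.7065′; 86 + 54.7065/60 = 86.9117750
  E ⇒ keep positive
Point 5:
  φ: 27′ + 14″ = 27.23333′; 68 + 27.23333/60 = 68.4538889
  S → negative
  Longitude: 134° + 53/60 + 28.5/3600 = 134 + 0.883333 + 0.007917 = 134.8912500
  W → negative
Point 6:
  Lat: 13′ + 18″ = 13.30000′; 51 + 13.30000/60 = 51.2216667
  S ⇒ negate
  λ: 0 + 17/60 + 20.7/3600 = 0.2890833
  W → negative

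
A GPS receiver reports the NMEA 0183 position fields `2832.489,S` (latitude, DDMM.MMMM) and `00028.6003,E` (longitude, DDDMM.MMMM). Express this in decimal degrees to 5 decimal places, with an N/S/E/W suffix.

28.54148° S, 0.47667° E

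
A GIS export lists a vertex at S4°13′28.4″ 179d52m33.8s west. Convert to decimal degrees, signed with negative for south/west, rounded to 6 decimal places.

-4.224556, -179.876056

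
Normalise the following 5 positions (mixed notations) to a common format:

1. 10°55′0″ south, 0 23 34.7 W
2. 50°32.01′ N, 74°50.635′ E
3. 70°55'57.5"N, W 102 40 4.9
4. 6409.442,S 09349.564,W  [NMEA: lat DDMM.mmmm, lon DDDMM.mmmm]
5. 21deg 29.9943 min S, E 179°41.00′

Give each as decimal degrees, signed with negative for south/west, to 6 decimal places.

Point 1:
  φ: 10 + 55/60 + 0/3600 = 10.9166667
  S ⇒ negate
  Longitude: 23′ + 34.7″ = 23.57833′; 0 + 23.57833/60 = 0.3929722
  W ⇒ negate
Point 2:
  φ: 50 + 32.01/60 = 50.5335000
  N ⇒ keep positive
  Longitude: 50.635′ = 0.843917°; total 74.8439167
  E ⇒ keep positive
Point 3:
  Lat: 70 + 55/60 + 57.5/3600 = 70.9326389
  N → positive
  Longitude: 40′ + 4.9″ = 40.08167′; 102 + 40.08167/60 = 102.6680278
  hemisphere W, so the sign is −
Point 4:
  Latitude: split at 2 digits → 64° and 9.442′; 64 + 9.442/60 = 64.1573667
  S → negative
  λ: split at 3 digits → 093° and 49.564′; 93 + 49.564/60 = 93.8260667
  W → negative
Point 5:
  Lat: 21 + 29.9943/60 = 21.4999050
  S → negative
  Lon: 179 + 41/60 = 179.6833333
  E ⇒ keep positive

1. -10.916667, -0.392972
2. 50.533500, 74.843917
3. 70.932639, -102.668028
4. -64.157367, -93.826067
5. -21.499905, 179.683333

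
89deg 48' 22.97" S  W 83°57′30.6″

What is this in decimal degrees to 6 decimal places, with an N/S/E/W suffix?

φ: 48′ + 22.97″ = 48.38283′; 89 + 48.38283/60 = 89.8063806
Lon: 57′ + 30.6″ = 57.51000′; 83 + 57.51000/60 = 83.9585000

89.806381° S, 83.958500° W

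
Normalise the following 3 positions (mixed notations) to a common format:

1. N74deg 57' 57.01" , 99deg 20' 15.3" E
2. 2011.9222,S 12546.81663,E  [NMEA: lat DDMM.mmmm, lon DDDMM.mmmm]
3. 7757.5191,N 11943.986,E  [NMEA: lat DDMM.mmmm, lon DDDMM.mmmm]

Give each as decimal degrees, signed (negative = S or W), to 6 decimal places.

1. 74.965836, 99.337583
2. -20.198703, 125.780277
3. 77.958652, 119.733100

Point 1:
  Latitude: 74° + 57/60 + 57.01/3600 = 74 + 0.950000 + 0.015836 = 74.9658361
  N ⇒ keep positive
  Lon: 20′ + 15.3″ = 20.25500′; 99 + 20.25500/60 = 99.3375833
  E → positive
Point 2:
  Latitude: split at 2 digits → 20° and 11.9222′; 20 + 11.9222/60 = 20.1987033
  S ⇒ negate
  λ: split at 3 digits → 125° and 46.81663′; 125 + 46.81663/60 = 125.7802772
  E → positive
Point 3:
  Lat: degrees = first 2 digits = 77, minutes = 57.5191; 77 + 57.5191/60 = 77.9586517
  N ⇒ keep positive
  λ: split at 3 digits → 119° and 43.986′; 119 + 43.986/60 = 119.7331000
  E → positive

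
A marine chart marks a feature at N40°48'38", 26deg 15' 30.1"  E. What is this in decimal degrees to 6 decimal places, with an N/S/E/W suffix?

40.810556° N, 26.258361° E

Lat: 40° + 48/60 + 38/3600 = 40 + 0.800000 + 0.010556 = 40.8105556
λ: 15′ + 30.1″ = 15.50167′; 26 + 15.50167/60 = 26.2583611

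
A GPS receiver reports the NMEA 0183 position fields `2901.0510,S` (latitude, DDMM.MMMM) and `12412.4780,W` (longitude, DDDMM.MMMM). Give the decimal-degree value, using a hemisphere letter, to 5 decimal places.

φ: degrees = first 2 digits = 29, minutes = 1.051; 29 + 1.051/60 = 29.017517
λ: split at 3 digits → 124° and 12.478′; 124 + 12.478/60 = 124.207967

29.01752° S, 124.20797° W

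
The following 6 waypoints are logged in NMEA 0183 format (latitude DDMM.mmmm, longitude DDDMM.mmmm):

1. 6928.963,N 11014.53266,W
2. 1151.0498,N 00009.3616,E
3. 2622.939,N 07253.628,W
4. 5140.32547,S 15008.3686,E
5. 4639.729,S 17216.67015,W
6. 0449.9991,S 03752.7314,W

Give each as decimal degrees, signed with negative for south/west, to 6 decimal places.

1. 69.482717, -110.242211
2. 11.850830, 0.156027
3. 26.382317, -72.893800
4. -51.672091, 150.139477
5. -46.662150, -172.277836
6. -4.833318, -37.878857

Point 1:
  φ: degrees = first 2 digits = 69, minutes = 28.963; 69 + 28.963/60 = 69.4827167
  N → positive
  λ: split at 3 digits → 110° and 14.53266′; 110 + 14.53266/60 = 110.2422110
  W ⇒ negate
Point 2:
  Lat: split at 2 digits → 11° and 51.0498′; 11 + 51.0498/60 = 11.8508300
  N → positive
  Lon: degrees = first 3 digits = 0, minutes = 9.3616; 0 + 9.3616/60 = 0.1560267
  E ⇒ keep positive
Point 3:
  Lat: split at 2 digits → 26° and 22.939′; 26 + 22.939/60 = 26.3823167
  N → positive
  Longitude: degrees = first 3 digits = 72, minutes = 53.628; 72 + 53.628/60 = 72.8938000
  hemisphere W, so the sign is −
Point 4:
  Lat: degrees = first 2 digits = 51, minutes = 40.32547; 51 + 40.32547/60 = 51.6720912
  S → negative
  Longitude: degrees = first 3 digits = 150, minutes = 8.3686; 150 + 8.3686/60 = 150.1394767
  E ⇒ keep positive
Point 5:
  Latitude: degrees = first 2 digits = 46, minutes = 39.729; 46 + 39.729/60 = 46.6621500
  S ⇒ negate
  Longitude: split at 3 digits → 172° and 16.67015′; 172 + 16.67015/60 = 172.2778358
  hemisphere W, so the sign is −
Point 6:
  Latitude: degrees = first 2 digits = 4, minutes = 49.9991; 4 + 49.9991/60 = 4.8333183
  S → negative
  λ: degrees = first 3 digits = 37, minutes = 52.7314; 37 + 52.7314/60 = 37.8788567
  W → negative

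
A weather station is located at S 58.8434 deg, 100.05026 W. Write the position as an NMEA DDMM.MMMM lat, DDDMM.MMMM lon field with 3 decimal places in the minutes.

Lat: minutes = (58.843400 − 58) × 60 = 50.60400
Lon: 100° + 0.050260 × 60 = 100° 3.01560′

5850.604,S / 10003.016,W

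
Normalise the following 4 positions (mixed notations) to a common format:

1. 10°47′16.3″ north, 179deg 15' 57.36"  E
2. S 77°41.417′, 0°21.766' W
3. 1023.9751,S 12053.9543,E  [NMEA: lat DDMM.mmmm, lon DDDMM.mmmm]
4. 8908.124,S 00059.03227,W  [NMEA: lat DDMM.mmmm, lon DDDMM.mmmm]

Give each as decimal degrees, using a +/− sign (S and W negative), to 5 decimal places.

Point 1:
  Lat: 10 + 47/60 + 16.3/3600 = 10.787861
  N → positive
  Longitude: 179° + 15/60 + 57.36/3600 = 179 + 0.250000 + 0.015933 = 179.265933
  E → positive
Point 2:
  Lat: 77 + 41.417/60 = 77.690283
  hemisphere S, so the sign is −
  Longitude: 21.766′ = 0.362767°; total 0.362767
  W → negative
Point 3:
  φ: degrees = first 2 digits = 10, minutes = 23.9751; 10 + 23.9751/60 = 10.399585
  hemisphere S, so the sign is −
  Lon: split at 3 digits → 120° and 53.9543′; 120 + 53.9543/60 = 120.899238
  E ⇒ keep positive
Point 4:
  Latitude: degrees = first 2 digits = 89, minutes = 8.124; 89 + 8.124/60 = 89.135400
  S → negative
  λ: degrees = first 3 digits = 0, minutes = 59.03227; 0 + 59.03227/60 = 0.983871
  W → negative

1. 10.78786, 179.26593
2. -77.69028, -0.36277
3. -10.39959, 120.89924
4. -89.13540, -0.98387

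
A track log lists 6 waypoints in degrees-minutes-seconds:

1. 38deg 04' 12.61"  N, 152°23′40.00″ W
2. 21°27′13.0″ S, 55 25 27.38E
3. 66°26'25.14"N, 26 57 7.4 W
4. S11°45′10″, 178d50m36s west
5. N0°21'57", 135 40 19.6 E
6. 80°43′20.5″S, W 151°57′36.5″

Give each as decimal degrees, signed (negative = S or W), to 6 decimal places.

Point 1:
  Latitude: 38 + 4/60 + 12.61/3600 = 38.0701694
  N ⇒ keep positive
  λ: 23′ + 40″ = 23.66667′; 152 + 23.66667/60 = 152.3944444
  W → negative
Point 2:
  Latitude: 27′ + 13″ = 27.21667′; 21 + 27.21667/60 = 21.4536111
  S → negative
  λ: 55° + 25/60 + 27.38/3600 = 55 + 0.416667 + 0.007606 = 55.4242722
  E ⇒ keep positive
Point 3:
  φ: 66° + 26/60 + 25.14/3600 = 66 + 0.433333 + 0.006983 = 66.4403167
  N ⇒ keep positive
  Lon: 26° + 57/60 + 7.4/3600 = 26 + 0.950000 + 0.002056 = 26.9520556
  W ⇒ negate
Point 4:
  Latitude: 11° + 45/60 + 10/3600 = 11 + 0.750000 + 0.002778 = 11.7527778
  S ⇒ negate
  λ: 178° + 50/60 + 36/3600 = 178 + 0.833333 + 0.010000 = 178.8433333
  hemisphere W, so the sign is −
Point 5:
  Latitude: 21′ + 57″ = 21.95000′; 0 + 21.95000/60 = 0.3658333
  N ⇒ keep positive
  Longitude: 135° + 40/60 + 19.6/3600 = 135 + 0.666667 + 0.005444 = 135.6721111
  E ⇒ keep positive
Point 6:
  φ: 43′ + 20.5″ = 43.34167′; 80 + 43.34167/60 = 80.7223611
  S → negative
  λ: 151 + 57/60 + 36.5/3600 = 151.9601389
  hemisphere W, so the sign is −

1. 38.070169, -152.394444
2. -21.453611, 55.424272
3. 66.440317, -26.952056
4. -11.752778, -178.843333
5. 0.365833, 135.672111
6. -80.722361, -151.960139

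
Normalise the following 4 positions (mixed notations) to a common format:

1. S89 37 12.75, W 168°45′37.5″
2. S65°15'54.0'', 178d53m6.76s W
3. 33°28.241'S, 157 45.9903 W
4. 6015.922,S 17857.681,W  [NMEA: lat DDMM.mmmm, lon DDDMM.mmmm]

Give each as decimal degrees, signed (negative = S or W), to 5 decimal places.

1. -89.62021, -168.76042
2. -65.26500, -178.88521
3. -33.47068, -157.76651
4. -60.26537, -178.96135

Point 1:
  Lat: 89° + 37/60 + 12.75/3600 = 89 + 0.616667 + 0.003542 = 89.620208
  hemisphere S, so the sign is −
  λ: 168° + 45/60 + 37.5/3600 = 168 + 0.750000 + 0.010417 = 168.760417
  W ⇒ negate
Point 2:
  Lat: 65 + 15/60 + 54/3600 = 65.265000
  hemisphere S, so the sign is −
  Lon: 178 + 53/60 + 6.76/3600 = 178.885211
  W ⇒ negate
Point 3:
  φ: 28.241′ = 0.470683°; total 33.470683
  S → negative
  Longitude: 45.9903′ = 0.766505°; total 157.766505
  W ⇒ negate
Point 4:
  Latitude: degrees = first 2 digits = 60, minutes = 15.922; 60 + 15.922/60 = 60.265367
  S → negative
  Lon: split at 3 digits → 178° and 57.681′; 178 + 57.681/60 = 178.961350
  W ⇒ negate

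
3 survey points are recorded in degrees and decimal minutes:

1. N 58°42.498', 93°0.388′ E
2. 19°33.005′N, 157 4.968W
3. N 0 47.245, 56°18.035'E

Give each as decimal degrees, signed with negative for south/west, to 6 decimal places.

1. 58.708300, 93.006467
2. 19.550083, -157.082800
3. 0.787417, 56.300583

Point 1:
  Latitude: 42.498′ = 0.708300°; total 58.7083000
  N → positive
  Longitude: 0.388′ = 0.006467°; total 93.0064667
  E → positive
Point 2:
  Lat: 19 + 33.005/60 = 19.5500833
  N ⇒ keep positive
  λ: 157 + 4.968/60 = 157.0828000
  W → negative
Point 3:
  Lat: 0 + 47.245/60 = 0.7874167
  N → positive
  Lon: 56 + 18.035/60 = 56.3005833
  E ⇒ keep positive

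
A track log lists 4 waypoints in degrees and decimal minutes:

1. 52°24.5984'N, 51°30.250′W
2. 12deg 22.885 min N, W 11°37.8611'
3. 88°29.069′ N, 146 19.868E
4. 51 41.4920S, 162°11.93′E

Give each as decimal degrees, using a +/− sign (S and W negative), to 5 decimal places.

Point 1:
  Latitude: 52 + 24.5984/60 = 52.409973
  N → positive
  Longitude: 51 + 30.25/60 = 51.504167
  W ⇒ negate
Point 2:
  Latitude: 12 + 22.885/60 = 12.381417
  N → positive
  λ: 11 + 37.8611/60 = 11.631018
  W → negative
Point 3:
  Latitude: 88 + 29.069/60 = 88.484483
  N → positive
  Lon: 19.868′ = 0.331133°; total 146.331133
  E → positive
Point 4:
  φ: 51 + 41.492/60 = 51.691533
  hemisphere S, so the sign is −
  Lon: 11.93′ = 0.198833°; total 162.198833
  E → positive

1. 52.40997, -51.50417
2. 12.38142, -11.63102
3. 88.48448, 146.33113
4. -51.69153, 162.19883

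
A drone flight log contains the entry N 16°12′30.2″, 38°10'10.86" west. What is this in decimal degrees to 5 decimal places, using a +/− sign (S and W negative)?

φ: 16° + 12/60 + 30.2/3600 = 16 + 0.200000 + 0.008389 = 16.208389
N ⇒ keep positive
Lon: 38° + 10/60 + 10.86/3600 = 38 + 0.166667 + 0.003017 = 38.169683
W → negative

16.20839, -38.16968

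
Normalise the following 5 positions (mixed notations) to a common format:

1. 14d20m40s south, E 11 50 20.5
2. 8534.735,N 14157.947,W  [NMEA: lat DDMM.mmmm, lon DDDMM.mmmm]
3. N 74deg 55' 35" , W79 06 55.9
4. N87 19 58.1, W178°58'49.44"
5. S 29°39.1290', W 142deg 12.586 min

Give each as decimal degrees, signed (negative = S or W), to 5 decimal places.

1. -14.34444, 11.83903
2. 85.57892, -141.96578
3. 74.92639, -79.11553
4. 87.33281, -178.98040
5. -29.65215, -142.20977

Point 1:
  φ: 14° + 20/60 + 40/3600 = 14 + 0.333333 + 0.011111 = 14.344444
  S → negative
  Longitude: 11° + 50/60 + 20.5/3600 = 11 + 0.833333 + 0.005694 = 11.839028
  E ⇒ keep positive
Point 2:
  Latitude: degrees = first 2 digits = 85, minutes = 34.735; 85 + 34.735/60 = 85.578917
  N ⇒ keep positive
  λ: split at 3 digits → 141° and 57.947′; 141 + 57.947/60 = 141.965783
  W → negative
Point 3:
  Lat: 55′ + 35″ = 55.58333′; 74 + 55.58333/60 = 74.926389
  N → positive
  Lon: 6′ + 55.9″ = 6.93167′; 79 + 6.93167/60 = 79.115528
  W ⇒ negate
Point 4:
  Latitude: 87° + 19/60 + 58.1/3600 = 87 + 0.316667 + 0.016139 = 87.332806
  N → positive
  Longitude: 58′ + 49.44″ = 58.82400′; 178 + 58.82400/60 = 178.980400
  W → negative
Point 5:
  Lat: 39.129′ = 0.652150°; total 29.652150
  hemisphere S, so the sign is −
  Longitude: 142 + 12.586/60 = 142.209767
  W → negative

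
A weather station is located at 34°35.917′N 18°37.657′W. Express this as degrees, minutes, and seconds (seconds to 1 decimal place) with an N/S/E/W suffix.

φ: fractional minutes 0.91700 × 60 = 55.020″
Longitude: fractional minutes 0.65700 × 60 = 39.420″

34°35′55.0″ N, 18°37′39.4″ W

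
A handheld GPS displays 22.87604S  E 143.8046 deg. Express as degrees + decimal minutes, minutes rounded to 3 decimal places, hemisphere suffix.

22° 52.562′ S, 143° 48.276′ E

Lat: minutes = (22.876040 − 22) × 60 = 52.56240
Lon: 143° + 0.804600 × 60 = 143° 48.27600′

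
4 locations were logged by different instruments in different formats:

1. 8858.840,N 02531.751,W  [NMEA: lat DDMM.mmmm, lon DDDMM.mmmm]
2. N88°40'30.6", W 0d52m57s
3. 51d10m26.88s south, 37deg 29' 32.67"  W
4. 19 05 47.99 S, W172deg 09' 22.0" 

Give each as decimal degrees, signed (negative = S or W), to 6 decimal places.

Point 1:
  Latitude: degrees = first 2 digits = 88, minutes = 58.84; 88 + 58.84/60 = 88.9806667
  N ⇒ keep positive
  Longitude: degrees = first 3 digits = 25, minutes = 31.751; 25 + 31.751/60 = 25.5291833
  W ⇒ negate
Point 2:
  Latitude: 88° + 40/60 + 30.6/3600 = 88 + 0.666667 + 0.008500 = 88.6751667
  N ⇒ keep positive
  λ: 52′ + 57″ = 52.95000′; 0 + 52.95000/60 = 0.8825000
  hemisphere W, so the sign is −
Point 3:
  Latitude: 51° + 10/60 + 26.88/3600 = 51 + 0.166667 + 0.007467 = 51.1741333
  hemisphere S, so the sign is −
  λ: 29′ + 32.67″ = 29.54450′; 37 + 29.54450/60 = 37.4924083
  W ⇒ negate
Point 4:
  Latitude: 5′ + 47.99″ = 5.79983′; 19 + 5.79983/60 = 19.0966639
  S ⇒ negate
  λ: 9′ + 22″ = 9.36667′; 172 + 9.36667/60 = 172.1561111
  W ⇒ negate

1. 88.980667, -25.529183
2. 88.675167, -0.882500
3. -51.174133, -37.492408
4. -19.096664, -172.156111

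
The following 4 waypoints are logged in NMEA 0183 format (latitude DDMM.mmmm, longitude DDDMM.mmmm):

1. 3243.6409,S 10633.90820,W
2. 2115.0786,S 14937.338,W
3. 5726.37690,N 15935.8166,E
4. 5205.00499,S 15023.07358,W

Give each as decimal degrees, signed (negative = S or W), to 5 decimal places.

1. -32.72735, -106.56514
2. -21.25131, -149.62230
3. 57.43962, 159.59694
4. -52.08342, -150.38456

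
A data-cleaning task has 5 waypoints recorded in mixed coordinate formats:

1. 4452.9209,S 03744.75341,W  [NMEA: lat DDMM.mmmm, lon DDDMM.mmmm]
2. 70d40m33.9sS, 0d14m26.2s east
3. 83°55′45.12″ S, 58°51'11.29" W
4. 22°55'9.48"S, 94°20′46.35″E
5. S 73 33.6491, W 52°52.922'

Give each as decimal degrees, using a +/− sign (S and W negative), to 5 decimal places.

Point 1:
  φ: split at 2 digits → 44° and 52.9209′; 44 + 52.9209/60 = 44.882015
  S ⇒ negate
  Longitude: degrees = first 3 digits = 37, minutes = 44.75341; 37 + 44.75341/60 = 37.745890
  W → negative
Point 2:
  φ: 70° + 40/60 + 33.9/3600 = 70 + 0.666667 + 0.009417 = 70.676083
  hemisphere S, so the sign is −
  Longitude: 0 + 14/60 + 26.2/3600 = 0.240611
  E → positive
Point 3:
  φ: 55′ + 45.12″ = 55.75200′; 83 + 55.75200/60 = 83.929200
  S ⇒ negate
  Lon: 51′ + 11.29″ = 51.18817′; 58 + 51.18817/60 = 58.853136
  hemisphere W, so the sign is −
Point 4:
  Latitude: 55′ + 9.48″ = 55.15800′; 22 + 55.15800/60 = 22.919300
  S → negative
  λ: 20′ + 46.35″ = 20.77250′; 94 + 20.77250/60 = 94.346208
  E ⇒ keep positive
Point 5:
  Lat: 73 + 33.6491/60 = 73.560818
  S ⇒ negate
  Longitude: 52 + 52.922/60 = 52.882033
  hemisphere W, so the sign is −

1. -44.88202, -37.74589
2. -70.67608, 0.24061
3. -83.92920, -58.85314
4. -22.91930, 94.34621
5. -73.56082, -52.88203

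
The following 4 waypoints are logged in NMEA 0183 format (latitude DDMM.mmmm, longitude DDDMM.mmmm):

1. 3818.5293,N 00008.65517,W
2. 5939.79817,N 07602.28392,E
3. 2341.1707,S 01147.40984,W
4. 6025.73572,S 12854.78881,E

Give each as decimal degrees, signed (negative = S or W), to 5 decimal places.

1. 38.30882, -0.14425
2. 59.66330, 76.03807
3. -23.68618, -11.79016
4. -60.42893, 128.91315

Point 1:
  Lat: degrees = first 2 digits = 38, minutes = 18.5293; 38 + 18.5293/60 = 38.308822
  N → positive
  Longitude: degrees = first 3 digits = 0, minutes = 8.65517; 0 + 8.65517/60 = 0.144253
  W → negative
Point 2:
  Latitude: split at 2 digits → 59° and 39.79817′; 59 + 39.79817/60 = 59.663303
  N ⇒ keep positive
  λ: degrees = first 3 digits = 76, minutes = 2.28392; 76 + 2.28392/60 = 76.038065
  E → positive
Point 3:
  φ: split at 2 digits → 23° and 41.1707′; 23 + 41.1707/60 = 23.686178
  S → negative
  λ: split at 3 digits → 011° and 47.40984′; 11 + 47.40984/60 = 11.790164
  W ⇒ negate
Point 4:
  Latitude: degrees = first 2 digits = 60, minutes = 25.73572; 60 + 25.73572/60 = 60.428929
  S ⇒ negate
  λ: degrees = first 3 digits = 128, minutes = 54.78881; 128 + 54.78881/60 = 128.913147
  E ⇒ keep positive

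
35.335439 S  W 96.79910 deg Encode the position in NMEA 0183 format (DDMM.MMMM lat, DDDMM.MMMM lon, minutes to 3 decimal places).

3520.126,S / 09647.946,W

φ: fractional part 0.335439 → 20.12634 minutes
Lon: fractional part 0.799100 → 47.94600 minutes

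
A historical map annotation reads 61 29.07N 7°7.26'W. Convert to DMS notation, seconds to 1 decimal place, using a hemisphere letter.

61°29′4.2″ N, 7°07′15.6″ W

Latitude: fractional minutes 0.07000 × 60 = 4.200″
Lon: 7.26000′ → 7′ and 0.26000 × 60 = 15.600″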